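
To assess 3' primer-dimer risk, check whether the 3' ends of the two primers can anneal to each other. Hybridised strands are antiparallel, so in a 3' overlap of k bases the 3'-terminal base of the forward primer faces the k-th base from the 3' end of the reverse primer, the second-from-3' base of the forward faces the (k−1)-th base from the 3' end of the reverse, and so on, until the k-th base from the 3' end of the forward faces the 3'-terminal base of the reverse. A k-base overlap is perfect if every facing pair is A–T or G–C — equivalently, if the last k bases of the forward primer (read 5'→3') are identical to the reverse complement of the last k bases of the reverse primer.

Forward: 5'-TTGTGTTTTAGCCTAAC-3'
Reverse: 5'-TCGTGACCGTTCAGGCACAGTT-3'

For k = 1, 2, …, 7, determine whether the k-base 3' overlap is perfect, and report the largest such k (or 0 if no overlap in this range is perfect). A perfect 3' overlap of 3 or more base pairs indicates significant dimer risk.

Longest perfect overlap: 3 complementary base pairs; significant dimer risk (threshold 3).

Last 7 bases (5'→3') — forward …GCCTAAC, reverse …CACAGTT.
Reverse complement of the reverse primer's last 7 bases: AACTGTG; its first k bases are the reverse complement of the reverse primer's last k bases, so a perfect k-base overlap needs the forward primer's last k bases to equal them.
Comparing (forward last k vs required): k=1: C vs A ✗; k=2: AC vs AA ✗; k=3: AAC vs AAC ✓; k=4: TAAC vs AACT ✗; k=5: CTAAC vs AACTG ✗; k=6: CCTAAC vs AACTGT ✗; k=7: GCCTAAC vs AACTGTG ✗.
Only k = 3 is perfect, so the longest perfect 3' overlap is 3.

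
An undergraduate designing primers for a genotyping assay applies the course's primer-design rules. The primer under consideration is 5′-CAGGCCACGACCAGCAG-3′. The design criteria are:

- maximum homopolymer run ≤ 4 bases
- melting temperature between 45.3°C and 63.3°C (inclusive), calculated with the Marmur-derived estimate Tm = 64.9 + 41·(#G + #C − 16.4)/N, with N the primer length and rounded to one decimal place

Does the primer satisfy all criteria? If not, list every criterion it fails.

Base counts: A=5, T=0, G=5, C=7 (length 17).
homopolymer run: longest run = 2 ✓
Tm: Tm = 64.9 + 41·(12 − 16.4)/17 = 54.3°C ✓

Meets all criteria.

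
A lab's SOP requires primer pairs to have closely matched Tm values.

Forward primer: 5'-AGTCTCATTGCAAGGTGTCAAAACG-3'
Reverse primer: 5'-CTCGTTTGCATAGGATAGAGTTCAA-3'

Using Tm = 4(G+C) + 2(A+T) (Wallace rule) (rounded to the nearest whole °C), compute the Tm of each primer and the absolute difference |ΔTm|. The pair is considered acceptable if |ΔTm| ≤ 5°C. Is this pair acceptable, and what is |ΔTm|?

|ΔTm| = 2°C; the pair is acceptable.

Forward: A=8 T=6 G=6 C=5 → Tm = 2·14 + 4·11 = 72°C.
Reverse: A=7 T=8 G=6 C=4 → Tm = 2·15 + 4·10 = 70°C.
|ΔTm| = |72 − 70| = 2°C, ≤ 5°C.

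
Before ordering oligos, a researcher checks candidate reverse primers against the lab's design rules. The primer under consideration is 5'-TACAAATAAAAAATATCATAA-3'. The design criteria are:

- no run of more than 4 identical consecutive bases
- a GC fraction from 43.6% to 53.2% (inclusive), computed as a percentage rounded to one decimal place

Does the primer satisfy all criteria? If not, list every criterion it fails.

Base counts: A=14, T=5, G=0, C=2 (length 21).
homopolymer run: longest run = 6, exceeds 4 ✗
GC content: GC 2/21 = 9.5%, outside 43.6–53.2% ✗

Fails: homopolymer run, GC content.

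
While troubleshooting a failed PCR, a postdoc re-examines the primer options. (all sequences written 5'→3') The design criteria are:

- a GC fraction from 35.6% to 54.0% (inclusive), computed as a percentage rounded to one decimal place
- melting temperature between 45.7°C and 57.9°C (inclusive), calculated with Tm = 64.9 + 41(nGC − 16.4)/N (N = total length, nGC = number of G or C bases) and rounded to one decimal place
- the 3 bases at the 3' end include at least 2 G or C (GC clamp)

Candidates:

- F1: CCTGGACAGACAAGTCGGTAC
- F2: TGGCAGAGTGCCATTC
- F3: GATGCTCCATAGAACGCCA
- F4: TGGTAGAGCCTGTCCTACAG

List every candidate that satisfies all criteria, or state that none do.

F3 only.

F1 (21 nt, A=6 T=3 G=6 C=6): GC 12/21 = 57.1%, outside 35.6–54.0% ✗; Tm = 64.9 + 41·(12 − 16.4)/21 = 56.3°C ✓; 3' end TAC has 1 G/C, need ≥2 ✗ — fails.
F2 (16 nt, A=3 T=4 G=5 C=4): GC 9/16 = 56.3%, outside 35.6–54.0% ✗; Tm = 64.9 + 41·(9 − 16.4)/16 = 45.9°C ✓; 3' end TTC has 1 G/C, need ≥2 ✗ — fails.
F3 (19 nt, A=6 T=3 G=4 C=6): GC 10/19 = 52.6% ✓; Tm = 64.9 + 41·(10 − 16.4)/19 = 51.1°C ✓; 3' end CCA has 2 G/C ✓ — passes.
F4 (20 nt, A=4 T=5 G=6 C=5): GC 11/20 = 55.0%, outside 35.6–54.0% ✗; Tm = 64.9 + 41·(11 − 16.4)/20 = 53.8°C ✓; 3' end CAG has 2 G/C ✓ — fails.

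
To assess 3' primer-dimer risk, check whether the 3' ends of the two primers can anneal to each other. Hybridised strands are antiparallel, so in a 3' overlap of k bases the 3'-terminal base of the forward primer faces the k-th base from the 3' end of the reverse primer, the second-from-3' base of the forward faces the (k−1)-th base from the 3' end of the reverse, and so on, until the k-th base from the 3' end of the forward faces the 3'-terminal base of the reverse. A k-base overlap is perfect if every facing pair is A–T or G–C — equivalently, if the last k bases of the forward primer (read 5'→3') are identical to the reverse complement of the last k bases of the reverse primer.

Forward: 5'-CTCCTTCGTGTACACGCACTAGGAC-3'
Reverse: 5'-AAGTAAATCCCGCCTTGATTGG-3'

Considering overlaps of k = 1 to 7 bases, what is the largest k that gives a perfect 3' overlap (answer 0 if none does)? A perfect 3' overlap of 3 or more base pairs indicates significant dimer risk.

Last 7 bases (5'→3') — forward …CTAGGAC, reverse …TGATTGG.
Reverse complement of the reverse primer's last 7 bases: CCAATCA; its first k bases are the reverse complement of the reverse primer's last k bases, so a perfect k-base overlap needs the forward primer's last k bases to equal them.
Comparing (forward last k vs required): k=1: C vs C ✓; k=2: AC vs CC ✗; k=3: GAC vs CCA ✗; k=4: GGAC vs CCAA ✗; k=5: AGGAC vs CCAAT ✗; k=6: TAGGAC vs CCAATC ✗; k=7: CTAGGAC vs CCAATCA ✗.
Only k = 1 is perfect, so the longest perfect 3' overlap is 1.

Longest perfect overlap: 1 complementary base pair; below the dimer-risk threshold (threshold 3).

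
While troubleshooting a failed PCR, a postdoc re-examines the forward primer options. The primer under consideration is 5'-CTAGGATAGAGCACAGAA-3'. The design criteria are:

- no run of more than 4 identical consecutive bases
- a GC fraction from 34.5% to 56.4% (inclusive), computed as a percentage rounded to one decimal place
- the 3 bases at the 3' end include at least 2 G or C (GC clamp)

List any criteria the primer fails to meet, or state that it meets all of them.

Fails: GC clamp.

Base counts: A=8, T=2, G=5, C=3 (length 18).
homopolymer run: longest run = 2 ✓
GC content: GC 8/18 = 44.4% ✓
GC clamp: 3' end GAA has 1 G/C, need ≥2 ✗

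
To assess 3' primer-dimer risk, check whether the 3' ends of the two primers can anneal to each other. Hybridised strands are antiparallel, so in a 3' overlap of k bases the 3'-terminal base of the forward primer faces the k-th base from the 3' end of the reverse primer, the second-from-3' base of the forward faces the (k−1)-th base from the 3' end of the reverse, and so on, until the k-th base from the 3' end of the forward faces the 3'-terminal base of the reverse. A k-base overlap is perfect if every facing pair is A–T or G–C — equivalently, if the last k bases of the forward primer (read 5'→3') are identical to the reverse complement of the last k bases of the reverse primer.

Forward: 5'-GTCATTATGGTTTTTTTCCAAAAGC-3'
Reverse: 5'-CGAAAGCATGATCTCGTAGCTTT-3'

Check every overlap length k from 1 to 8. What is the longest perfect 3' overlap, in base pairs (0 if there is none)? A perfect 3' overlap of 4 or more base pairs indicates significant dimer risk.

Longest perfect overlap: 5 complementary base pairs; significant dimer risk (threshold 4).

Last 8 bases (5'→3') — forward …CCAAAAGC, reverse …GTAGCTTT.
Reverse complement of the reverse primer's last 8 bases: AAAGCTAC; its first k bases are the reverse complement of the reverse primer's last k bases, so a perfect k-base overlap needs the forward primer's last k bases to equal them.
Comparing (forward last k vs required): k=1: C vs A ✗; k=2: GC vs AA ✗; k=3: AGC vs AAA ✗; k=4: AAGC vs AAAG ✗; k=5: AAAGC vs AAAGC ✓; k=6: AAAAGC vs AAAGCT ✗; k=7: CAAAAGC vs AAAGCTA ✗; k=8: CCAAAAGC vs AAAGCTAC ✗.
Only k = 5 is perfect, so the longest perfect 3' overlap is 5.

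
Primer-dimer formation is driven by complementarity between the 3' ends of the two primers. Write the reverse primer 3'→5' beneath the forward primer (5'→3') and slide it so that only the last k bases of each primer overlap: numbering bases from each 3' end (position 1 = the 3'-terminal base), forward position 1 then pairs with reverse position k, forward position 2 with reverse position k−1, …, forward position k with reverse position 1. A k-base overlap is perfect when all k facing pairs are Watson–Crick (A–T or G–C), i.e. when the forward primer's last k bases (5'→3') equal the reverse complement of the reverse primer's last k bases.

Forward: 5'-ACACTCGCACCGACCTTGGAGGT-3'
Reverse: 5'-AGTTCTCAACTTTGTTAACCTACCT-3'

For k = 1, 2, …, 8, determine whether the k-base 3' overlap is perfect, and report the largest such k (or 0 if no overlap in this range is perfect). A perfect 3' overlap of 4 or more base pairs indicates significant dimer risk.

Longest perfect overlap: 4 complementary base pairs; significant dimer risk (threshold 4).

Last 8 bases (5'→3') — forward …TTGGAGGT, reverse …ACCTACCT.
Reverse complement of the reverse primer's last 8 bases: AGGTAGGT; its first k bases are the reverse complement of the reverse primer's last k bases, so a perfect k-base overlap needs the forward primer's last k bases to equal them.
Comparing (forward last k vs required): k=1: T vs A ✗; k=2: GT vs AG ✗; k=3: GGT vs AGG ✗; k=4: AGGT vs AGGT ✓; k=5: GAGGT vs AGGTA ✗; k=6: GGAGGT vs AGGTAG ✗; k=7: TGGAGGT vs AGGTAGG ✗; k=8: TTGGAGGT vs AGGTAGGT ✗.
Only k = 4 is perfect, so the longest perfect 3' overlap is 4.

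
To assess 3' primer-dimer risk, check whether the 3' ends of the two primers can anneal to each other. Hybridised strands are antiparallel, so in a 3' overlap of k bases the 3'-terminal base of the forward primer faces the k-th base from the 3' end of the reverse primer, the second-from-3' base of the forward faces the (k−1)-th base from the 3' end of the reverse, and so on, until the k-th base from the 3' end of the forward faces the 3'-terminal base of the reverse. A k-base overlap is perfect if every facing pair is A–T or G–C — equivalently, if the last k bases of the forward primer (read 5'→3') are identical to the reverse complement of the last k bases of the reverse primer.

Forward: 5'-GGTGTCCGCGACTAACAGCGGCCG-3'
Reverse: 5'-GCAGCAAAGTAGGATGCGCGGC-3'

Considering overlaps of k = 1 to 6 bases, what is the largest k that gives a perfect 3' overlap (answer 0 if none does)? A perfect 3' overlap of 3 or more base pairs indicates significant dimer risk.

Last 6 bases (5'→3') — forward …CGGCCG, reverse …CGCGGC.
Reverse complement of the reverse primer's last 6 bases: GCCGCG; its first k bases are the reverse complement of the reverse primer's last k bases, so a perfect k-base overlap needs the forward primer's last k bases to equal them.
Comparing (forward last k vs required): k=1: G vs G ✓; k=2: CG vs GC ✗; k=3: CCG vs GCC ✗; k=4: GCCG vs GCCG ✓; k=5: GGCCG vs GCCGC ✗; k=6: CGGCCG vs GCCGCG ✗.
Perfect overlaps at k = 1, 4; the largest is 4.

Longest perfect overlap: 4 complementary base pairs; significant dimer risk (threshold 3).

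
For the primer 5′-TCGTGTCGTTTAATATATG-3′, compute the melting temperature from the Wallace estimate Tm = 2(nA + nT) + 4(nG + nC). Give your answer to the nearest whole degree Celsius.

Base counts: A=4, T=9, G=4, C=2 (length 19).
Tm = 2·(4+9) + 4·(4+2) = 2·13 + 4·6 = 26 + 24 = 50°C.

50°C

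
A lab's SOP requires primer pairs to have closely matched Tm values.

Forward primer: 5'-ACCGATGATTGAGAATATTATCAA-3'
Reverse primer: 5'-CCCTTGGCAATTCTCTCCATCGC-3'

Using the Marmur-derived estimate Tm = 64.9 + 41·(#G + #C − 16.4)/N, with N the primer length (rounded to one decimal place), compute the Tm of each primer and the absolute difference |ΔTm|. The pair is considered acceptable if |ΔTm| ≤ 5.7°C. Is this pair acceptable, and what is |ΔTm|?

|ΔTm| = 10.0°C; the pair is not acceptable.

Forward: G+C = 7, N = 24 → Tm = 64.9 + 41·(7 − 16.4)/24 = 48.8°C.
Reverse: G+C = 13, N = 23 → Tm = 64.9 + 41·(13 − 16.4)/23 = 58.8°C.
|ΔTm| = |48.8 − 58.8| = 10.0°C, > 5.7°C.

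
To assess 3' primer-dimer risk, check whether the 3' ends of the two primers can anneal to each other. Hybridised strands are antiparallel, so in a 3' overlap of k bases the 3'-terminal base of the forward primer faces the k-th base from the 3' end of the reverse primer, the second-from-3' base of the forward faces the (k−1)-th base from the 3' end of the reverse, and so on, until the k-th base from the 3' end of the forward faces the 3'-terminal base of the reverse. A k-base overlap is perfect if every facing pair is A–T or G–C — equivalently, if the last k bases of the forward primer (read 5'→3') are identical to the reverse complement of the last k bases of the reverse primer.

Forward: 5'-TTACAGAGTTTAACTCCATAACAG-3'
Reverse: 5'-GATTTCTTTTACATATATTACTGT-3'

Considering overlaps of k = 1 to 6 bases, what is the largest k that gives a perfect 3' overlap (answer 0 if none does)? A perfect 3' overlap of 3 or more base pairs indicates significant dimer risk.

Longest perfect overlap: 4 complementary base pairs; significant dimer risk (threshold 3).

Last 6 bases (5'→3') — forward …TAACAG, reverse …TACTGT.
Reverse complement of the reverse primer's last 6 bases: ACAGTA; its first k bases are the reverse complement of the reverse primer's last k bases, so a perfect k-base overlap needs the forward primer's last k bases to equal them.
Comparing (forward last k vs required): k=1: G vs A ✗; k=2: AG vs AC ✗; k=3: CAG vs ACA ✗; k=4: ACAG vs ACAG ✓; k=5: AACAG vs ACAGT ✗; k=6: TAACAG vs ACAGTA ✗.
Only k = 4 is perfect, so the longest perfect 3' overlap is 4.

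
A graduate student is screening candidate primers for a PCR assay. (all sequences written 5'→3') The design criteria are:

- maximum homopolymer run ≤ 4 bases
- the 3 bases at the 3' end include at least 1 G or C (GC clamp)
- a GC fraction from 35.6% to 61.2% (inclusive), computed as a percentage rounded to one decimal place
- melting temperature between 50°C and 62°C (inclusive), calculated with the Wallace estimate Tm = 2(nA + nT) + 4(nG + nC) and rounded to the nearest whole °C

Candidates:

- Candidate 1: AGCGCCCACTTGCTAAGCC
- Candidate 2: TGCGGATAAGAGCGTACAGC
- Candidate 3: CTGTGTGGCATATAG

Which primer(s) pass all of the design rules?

Candidate 2 only.

Candidate 1 (19 nt, A=4 T=3 G=4 C=8): longest run = 3 ✓; 3' end GCC has 3 G/C ✓; GC 12/19 = 63.2%, outside 35.6–61.2% ✗; Tm = 2·7 + 4·12 = 62°C ✓ — fails.
Candidate 2 (20 nt, A=6 T=3 G=7 C=4): longest run = 2 ✓; 3' end AGC has 2 G/C ✓; GC 11/20 = 55.0% ✓; Tm = 2·9 + 4·11 = 62°C ✓ — passes.
Candidate 3 (15 nt, A=3 T=5 G=5 C=2): longest run = 2 ✓; 3' end TAG has 1 G/C ✓; GC 7/15 = 46.7% ✓; Tm = 2·8 + 4·7 = 44°C, outside 50–62°C ✗ — fails.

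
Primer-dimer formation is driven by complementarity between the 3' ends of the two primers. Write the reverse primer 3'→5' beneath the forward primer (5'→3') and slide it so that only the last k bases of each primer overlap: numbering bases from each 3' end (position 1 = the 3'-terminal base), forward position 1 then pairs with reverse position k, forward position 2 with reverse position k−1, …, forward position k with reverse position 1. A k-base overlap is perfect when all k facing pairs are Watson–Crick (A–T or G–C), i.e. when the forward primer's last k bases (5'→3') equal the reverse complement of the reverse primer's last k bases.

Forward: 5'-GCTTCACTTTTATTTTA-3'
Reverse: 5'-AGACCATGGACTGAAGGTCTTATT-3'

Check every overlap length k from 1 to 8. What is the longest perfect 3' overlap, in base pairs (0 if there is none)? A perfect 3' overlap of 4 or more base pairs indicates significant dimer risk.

Last 8 bases (5'→3') — forward …TTATTTTA, reverse …GTCTTATT.
Reverse complement of the reverse primer's last 8 bases: AATAAGAC; its first k bases are the reverse complement of the reverse primer's last k bases, so a perfect k-base overlap needs the forward primer's last k bases to equal them.
Comparing (forward last k vs required): k=1: A vs A ✓; k=2: TA vs AA ✗; k=3: TTA vs AAT ✗; k=4: TTTA vs AATA ✗; k=5: TTTTA vs AATAA ✗; k=6: ATTTTA vs AATAAG ✗; k=7: TATTTTA vs AATAAGA ✗; k=8: TTATTTTA vs AATAAGAC ✗.
Only k = 1 is perfect, so the longest perfect 3' overlap is 1.

Longest perfect overlap: 1 complementary base pair; below the dimer-risk threshold (threshold 4).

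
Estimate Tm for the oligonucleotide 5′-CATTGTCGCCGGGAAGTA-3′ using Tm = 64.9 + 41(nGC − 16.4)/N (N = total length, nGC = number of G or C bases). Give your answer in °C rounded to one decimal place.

50.3°C

Base counts: A=4, T=4, G=6, C=4; G+C = 10, N = 18.
Tm = 64.9 + 41·(10 − 16.4)/18 = 64.9 + -262.40/18 = 50.3°C.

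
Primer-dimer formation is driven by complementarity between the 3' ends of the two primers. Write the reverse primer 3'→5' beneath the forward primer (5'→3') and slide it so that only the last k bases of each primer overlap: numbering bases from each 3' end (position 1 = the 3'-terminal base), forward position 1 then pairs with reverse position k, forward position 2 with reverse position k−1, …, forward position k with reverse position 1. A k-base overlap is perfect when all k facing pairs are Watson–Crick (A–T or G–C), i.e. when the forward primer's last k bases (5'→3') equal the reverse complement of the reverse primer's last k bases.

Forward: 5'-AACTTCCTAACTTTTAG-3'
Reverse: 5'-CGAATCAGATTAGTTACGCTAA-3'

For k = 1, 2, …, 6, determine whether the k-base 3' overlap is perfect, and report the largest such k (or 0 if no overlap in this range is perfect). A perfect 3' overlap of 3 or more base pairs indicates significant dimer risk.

Last 6 bases (5'→3') — forward …TTTTAG, reverse …CGCTAA.
Reverse complement of the reverse primer's last 6 bases: TTAGCG; its first k bases are the reverse complement of the reverse primer's last k bases, so a perfect k-base overlap needs the forward primer's last k bases to equal them.
Comparing (forward last k vs required): k=1: G vs T ✗; k=2: AG vs TT ✗; k=3: TAG vs TTA ✗; k=4: TTAG vs TTAG ✓; k=5: TTTAG vs TTAGC ✗; k=6: TTTTAG vs TTAGCG ✗.
Only k = 4 is perfect, so the longest perfect 3' overlap is 4.

Longest perfect overlap: 4 complementary base pairs; significant dimer risk (threshold 3).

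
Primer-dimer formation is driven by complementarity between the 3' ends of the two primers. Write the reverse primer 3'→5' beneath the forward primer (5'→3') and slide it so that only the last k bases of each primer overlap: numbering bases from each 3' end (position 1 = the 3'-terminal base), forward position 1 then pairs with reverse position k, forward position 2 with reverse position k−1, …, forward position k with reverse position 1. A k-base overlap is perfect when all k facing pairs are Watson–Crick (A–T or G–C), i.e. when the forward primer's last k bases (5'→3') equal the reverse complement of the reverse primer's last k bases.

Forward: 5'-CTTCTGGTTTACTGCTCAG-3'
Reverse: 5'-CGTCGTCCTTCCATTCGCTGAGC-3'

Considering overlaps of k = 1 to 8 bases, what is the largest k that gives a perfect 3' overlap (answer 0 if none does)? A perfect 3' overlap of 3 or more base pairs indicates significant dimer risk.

Longest perfect overlap: 6 complementary base pairs; significant dimer risk (threshold 3).

Last 8 bases (5'→3') — forward …CTGCTCAG, reverse …CGCTGAGC.
Reverse complement of the reverse primer's last 8 bases: GCTCAGCG; its first k bases are the reverse complement of the reverse primer's last k bases, so a perfect k-base overlap needs the forward primer's last k bases to equal them.
Comparing (forward last k vs required): k=1: G vs G ✓; k=2: AG vs GC ✗; k=3: CAG vs GCT ✗; k=4: TCAG vs GCTC ✗; k=5: CTCAG vs GCTCA ✗; k=6: GCTCAG vs GCTCAG ✓; k=7: TGCTCAG vs GCTCAGC ✗; k=8: CTGCTCAG vs GCTCAGCG ✗.
Perfect overlaps at k = 1, 6; the largest is 6.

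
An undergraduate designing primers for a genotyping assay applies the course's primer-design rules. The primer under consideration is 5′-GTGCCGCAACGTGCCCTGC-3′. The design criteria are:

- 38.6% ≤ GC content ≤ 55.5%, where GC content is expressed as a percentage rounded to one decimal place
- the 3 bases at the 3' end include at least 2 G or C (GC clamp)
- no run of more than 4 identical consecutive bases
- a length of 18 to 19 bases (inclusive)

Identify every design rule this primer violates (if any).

Fails: GC content.

Base counts: A=2, T=3, G=6, C=8 (length 19).
GC content: GC 14/19 = 73.7%, outside 38.6–55.5% ✗
GC clamp: 3' end TGC has 2 G/C ✓
homopolymer run: longest run = 3 ✓
length: length 19 ✓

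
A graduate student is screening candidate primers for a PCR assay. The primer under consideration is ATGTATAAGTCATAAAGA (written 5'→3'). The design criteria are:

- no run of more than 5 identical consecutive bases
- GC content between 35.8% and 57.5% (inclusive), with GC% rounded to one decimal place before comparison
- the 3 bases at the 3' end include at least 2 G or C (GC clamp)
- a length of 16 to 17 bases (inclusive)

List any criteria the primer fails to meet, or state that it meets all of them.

Base counts: A=9, T=5, G=3, C=1 (length 18).
homopolymer run: longest run = 3 ✓
GC content: GC 4/18 = 22.2%, outside 35.8–57.5% ✗
GC clamp: 3' end AGA has 1 G/C, need ≥2 ✗
length: length 18, outside 16–17 ✗

Fails: GC content, GC clamp, length.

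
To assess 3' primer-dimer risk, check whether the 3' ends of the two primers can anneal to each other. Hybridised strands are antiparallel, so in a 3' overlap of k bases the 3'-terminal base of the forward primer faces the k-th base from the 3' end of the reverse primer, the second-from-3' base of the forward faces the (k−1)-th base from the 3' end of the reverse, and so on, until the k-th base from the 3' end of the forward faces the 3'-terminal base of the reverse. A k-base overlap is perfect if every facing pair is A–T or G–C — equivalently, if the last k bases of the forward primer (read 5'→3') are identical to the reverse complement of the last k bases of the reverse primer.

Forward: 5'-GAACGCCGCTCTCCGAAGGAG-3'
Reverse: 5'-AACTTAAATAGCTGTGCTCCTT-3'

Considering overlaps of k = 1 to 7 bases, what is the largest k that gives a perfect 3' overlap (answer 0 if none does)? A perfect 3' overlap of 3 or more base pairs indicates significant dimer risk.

Longest perfect overlap: 6 complementary base pairs; significant dimer risk (threshold 3).

Last 7 bases (5'→3') — forward …GAAGGAG, reverse …GCTCCTT.
Reverse complement of the reverse primer's last 7 bases: AAGGAGC; its first k bases are the reverse complement of the reverse primer's last k bases, so a perfect k-base overlap needs the forward primer's last k bases to equal them.
Comparing (forward last k vs required): k=1: G vs A ✗; k=2: AG vs AA ✗; k=3: GAG vs AAG ✗; k=4: GGAG vs AAGG ✗; k=5: AGGAG vs AAGGA ✗; k=6: AAGGAG vs AAGGAG ✓; k=7: GAAGGAG vs AAGGAGC ✗.
Only k = 6 is perfect, so the longest perfect 3' overlap is 6.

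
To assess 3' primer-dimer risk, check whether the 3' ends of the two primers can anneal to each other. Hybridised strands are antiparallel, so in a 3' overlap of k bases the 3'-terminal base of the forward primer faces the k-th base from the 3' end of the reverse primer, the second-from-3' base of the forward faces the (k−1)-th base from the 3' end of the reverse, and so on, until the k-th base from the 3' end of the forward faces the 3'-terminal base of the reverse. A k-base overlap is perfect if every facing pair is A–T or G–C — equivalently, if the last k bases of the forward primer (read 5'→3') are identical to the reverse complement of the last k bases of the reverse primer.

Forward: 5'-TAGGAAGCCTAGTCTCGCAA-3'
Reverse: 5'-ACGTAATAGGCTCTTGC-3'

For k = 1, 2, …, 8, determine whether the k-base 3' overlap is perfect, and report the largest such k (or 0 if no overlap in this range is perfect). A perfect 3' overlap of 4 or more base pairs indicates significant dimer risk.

Last 8 bases (5'→3') — forward …TCTCGCAA, reverse …GCTCTTGC.
Reverse complement of the reverse primer's last 8 bases: GCAAGAGC; its first k bases are the reverse complement of the reverse primer's last k bases, so a perfect k-base overlap needs the forward primer's last k bases to equal them.
Comparing (forward last k vs required): k=1: A vs G ✗; k=2: AA vs GC ✗; k=3: CAA vs GCA ✗; k=4: GCAA vs GCAA ✓; k=5: CGCAA vs GCAAG ✗; k=6: TCGCAA vs GCAAGA ✗; k=7: CTCGCAA vs GCAAGAG ✗; k=8: TCTCGCAA vs GCAAGAGC ✗.
Only k = 4 is perfect, so the longest perfect 3' overlap is 4.

Longest perfect overlap: 4 complementary base pairs; significant dimer risk (threshold 4).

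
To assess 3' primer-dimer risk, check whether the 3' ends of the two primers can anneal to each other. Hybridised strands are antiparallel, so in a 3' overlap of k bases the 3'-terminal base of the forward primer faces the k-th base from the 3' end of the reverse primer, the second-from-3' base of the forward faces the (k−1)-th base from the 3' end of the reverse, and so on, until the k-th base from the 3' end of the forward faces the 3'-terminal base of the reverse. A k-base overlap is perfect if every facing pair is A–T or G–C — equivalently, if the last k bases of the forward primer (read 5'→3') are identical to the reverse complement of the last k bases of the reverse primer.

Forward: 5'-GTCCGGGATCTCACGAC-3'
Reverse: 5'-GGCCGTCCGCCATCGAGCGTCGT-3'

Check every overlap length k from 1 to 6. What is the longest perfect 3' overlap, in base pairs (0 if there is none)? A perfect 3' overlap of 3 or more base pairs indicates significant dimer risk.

Longest perfect overlap: 5 complementary base pairs; significant dimer risk (threshold 3).

Last 6 bases (5'→3') — forward …CACGAC, reverse …CGTCGT.
Reverse complement of the reverse primer's last 6 bases: ACGACG; its first k bases are the reverse complement of the reverse primer's last k bases, so a perfect k-base overlap needs the forward primer's last k bases to equal them.
Comparing (forward last k vs required): k=1: C vs A ✗; k=2: AC vs AC ✓; k=3: GAC vs ACG ✗; k=4: CGAC vs ACGA ✗; k=5: ACGAC vs ACGAC ✓; k=6: CACGAC vs ACGACG ✗.
Perfect overlaps at k = 2, 5; the largest is 5.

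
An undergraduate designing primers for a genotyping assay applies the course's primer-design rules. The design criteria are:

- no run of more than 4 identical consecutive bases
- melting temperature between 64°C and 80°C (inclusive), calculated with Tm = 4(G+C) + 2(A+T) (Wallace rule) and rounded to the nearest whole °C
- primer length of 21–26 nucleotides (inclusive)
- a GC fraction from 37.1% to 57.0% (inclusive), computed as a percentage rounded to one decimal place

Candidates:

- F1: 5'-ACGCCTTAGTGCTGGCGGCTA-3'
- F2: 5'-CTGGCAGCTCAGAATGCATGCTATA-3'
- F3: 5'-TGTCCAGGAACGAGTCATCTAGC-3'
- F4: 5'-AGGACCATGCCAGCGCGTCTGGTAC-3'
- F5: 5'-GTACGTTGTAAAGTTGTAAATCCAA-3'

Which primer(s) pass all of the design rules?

F1 (21 nt, A=3 T=5 G=7 C=6): longest run = 2 ✓; Tm = 2·8 + 4·13 = 68°C ✓; length 21 ✓; GC 13/21 = 61.9%, outside 37.1–57.0% ✗ — fails.
F2 (25 nt, A=7 T=6 G=6 C=6): longest run = 2 ✓; Tm = 2·13 + 4·12 = 74°C ✓; length 25 ✓; GC 12/25 = 48.0% ✓ — passes.
F3 (23 nt, A=6 T=5 G=6 C=6): longest run = 2 ✓; Tm = 2·11 + 4·12 = 70°C ✓; length 23 ✓; GC 12/23 = 52.2% ✓ — passes.
F4 (25 nt, A=5 T=4 G=8 C=8): longest run = 2 ✓; Tm = 2·9 + 4·16 = 82°C, outside 64–80°C ✗; length 25 ✓; GC 16/25 = 64.0%, outside 37.1–57.0% ✗ — fails.
F5 (25 nt, A=9 T=8 G=5 C=3): longest run = 3 ✓; Tm = 2·17 + 4·8 = 66°C ✓; length 25 ✓; GC 8/25 = 32.0%, outside 37.1–57.0% ✗ — fails.

F2 and F3.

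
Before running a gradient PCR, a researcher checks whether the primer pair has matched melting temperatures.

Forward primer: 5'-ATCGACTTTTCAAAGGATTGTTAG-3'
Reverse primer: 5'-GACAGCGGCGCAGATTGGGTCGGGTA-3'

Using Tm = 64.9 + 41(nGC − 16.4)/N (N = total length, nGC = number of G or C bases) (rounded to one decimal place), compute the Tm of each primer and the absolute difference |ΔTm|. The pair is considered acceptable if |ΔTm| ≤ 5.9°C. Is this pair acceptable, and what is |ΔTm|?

|ΔTm| = 15.2°C; the pair is not acceptable.

Forward: G+C = 8, N = 24 → Tm = 64.9 + 41·(8 − 16.4)/24 = 50.6°C.
Reverse: G+C = 17, N = 26 → Tm = 64.9 + 41·(17 − 16.4)/26 = 65.8°C.
|ΔTm| = |50.6 − 65.8| = 15.2°C, > 5.9°C.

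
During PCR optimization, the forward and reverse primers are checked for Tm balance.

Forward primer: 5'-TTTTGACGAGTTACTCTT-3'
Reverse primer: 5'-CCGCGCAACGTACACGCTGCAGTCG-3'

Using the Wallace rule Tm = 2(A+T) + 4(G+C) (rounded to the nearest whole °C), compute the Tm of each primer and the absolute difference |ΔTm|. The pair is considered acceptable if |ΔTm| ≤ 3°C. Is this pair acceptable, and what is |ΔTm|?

|ΔTm| = 36°C; the pair is not acceptable.

Forward: A=3 T=9 G=3 C=3 → Tm = 2·12 + 4·6 = 48°C.
Reverse: A=5 T=3 G=7 C=10 → Tm = 2·8 + 4·17 = 84°C.
|ΔTm| = |48 − 84| = 36°C, > 3°C.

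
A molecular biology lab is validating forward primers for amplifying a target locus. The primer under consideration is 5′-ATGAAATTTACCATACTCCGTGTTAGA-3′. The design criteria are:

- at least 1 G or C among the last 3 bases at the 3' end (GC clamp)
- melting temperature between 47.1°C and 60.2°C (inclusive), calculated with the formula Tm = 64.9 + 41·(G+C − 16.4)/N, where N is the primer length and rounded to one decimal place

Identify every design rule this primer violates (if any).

Base counts: A=9, T=9, G=4, C=5 (length 27).
GC clamp: 3' end AGA has 1 G/C ✓
Tm: Tm = 64.9 + 41·(9 − 16.4)/27 = 53.7°C ✓

Meets all criteria.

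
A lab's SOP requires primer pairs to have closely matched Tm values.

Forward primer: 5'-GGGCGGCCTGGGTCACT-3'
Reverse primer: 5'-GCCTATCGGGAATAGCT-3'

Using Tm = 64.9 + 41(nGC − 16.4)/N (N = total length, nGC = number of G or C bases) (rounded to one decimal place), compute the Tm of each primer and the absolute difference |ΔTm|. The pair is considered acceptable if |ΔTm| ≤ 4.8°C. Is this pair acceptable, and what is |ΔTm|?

|ΔTm| = 9.6°C; the pair is not acceptable.

Forward: G+C = 13, N = 17 → Tm = 64.9 + 41·(13 − 16.4)/17 = 56.7°C.
Reverse: G+C = 9, N = 17 → Tm = 64.9 + 41·(9 − 16.4)/17 = 47.1°C.
|ΔTm| = |56.7 − 47.1| = 9.6°C, > 4.8°C.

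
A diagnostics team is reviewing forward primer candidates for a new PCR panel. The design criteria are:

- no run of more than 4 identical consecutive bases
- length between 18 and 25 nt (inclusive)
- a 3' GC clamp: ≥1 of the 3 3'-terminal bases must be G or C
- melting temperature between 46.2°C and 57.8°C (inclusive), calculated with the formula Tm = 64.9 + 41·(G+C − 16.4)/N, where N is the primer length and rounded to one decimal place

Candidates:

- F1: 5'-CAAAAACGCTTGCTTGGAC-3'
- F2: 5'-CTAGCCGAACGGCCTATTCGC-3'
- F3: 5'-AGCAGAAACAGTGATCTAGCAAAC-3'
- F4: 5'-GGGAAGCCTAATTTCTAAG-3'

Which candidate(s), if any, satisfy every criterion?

F1 (19 nt, A=6 T=4 G=4 C=5): longest run = 5, exceeds 4 ✗; length 19 ✓; 3' end GAC has 2 G/C ✓; Tm = 64.9 + 41·(9 − 16.4)/19 = 48.9°C ✓ — fails.
F2 (21 nt, A=4 T=4 G=5 C=8): longest run = 2 ✓; length 21 ✓; 3' end CGC has 3 G/C ✓; Tm = 64.9 + 41·(13 − 16.4)/21 = 58.3°C, outside 46.2–57.8°C ✗ — fails.
F3 (24 nt, A=11 T=3 G=5 C=5): longest run = 3 ✓; length 24 ✓; 3' end AAC has 1 G/C ✓; Tm = 64.9 + 41·(10 − 16.4)/24 = 54.0°C ✓ — passes.
F4 (19 nt, A=6 T=5 G=5 C=3): longest run = 3 ✓; length 19 ✓; 3' end AAG has 1 G/C ✓; Tm = 64.9 + 41·(8 − 16.4)/19 = 46.8°C ✓ — passes.

F3 and F4.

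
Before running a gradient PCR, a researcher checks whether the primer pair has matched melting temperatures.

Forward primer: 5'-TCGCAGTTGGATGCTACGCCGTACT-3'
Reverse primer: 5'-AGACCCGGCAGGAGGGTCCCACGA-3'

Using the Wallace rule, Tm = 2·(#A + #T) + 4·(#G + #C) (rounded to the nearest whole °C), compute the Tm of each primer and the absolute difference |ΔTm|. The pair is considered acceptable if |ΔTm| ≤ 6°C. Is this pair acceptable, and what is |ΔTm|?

|ΔTm| = 4°C; the pair is acceptable.

Forward: A=4 T=7 G=7 C=7 → Tm = 2·11 + 4·14 = 78°C.
Reverse: A=6 T=1 G=9 C=8 → Tm = 2·7 + 4·17 = 82°C.
|ΔTm| = |78 − 82| = 4°C, ≤ 6°C.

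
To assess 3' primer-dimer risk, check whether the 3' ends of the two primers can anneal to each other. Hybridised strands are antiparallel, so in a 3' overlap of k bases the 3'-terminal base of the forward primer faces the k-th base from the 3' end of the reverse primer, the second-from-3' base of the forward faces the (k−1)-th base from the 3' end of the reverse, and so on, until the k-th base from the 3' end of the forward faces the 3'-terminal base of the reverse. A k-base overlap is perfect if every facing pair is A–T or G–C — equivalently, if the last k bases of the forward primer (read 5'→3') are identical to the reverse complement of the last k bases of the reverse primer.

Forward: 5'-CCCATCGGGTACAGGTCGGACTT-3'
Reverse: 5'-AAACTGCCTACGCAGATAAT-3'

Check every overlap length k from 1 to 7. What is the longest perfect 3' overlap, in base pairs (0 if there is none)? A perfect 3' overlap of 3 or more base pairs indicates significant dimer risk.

Last 7 bases (5'→3') — forward …CGGACTT, reverse …AGATAAT.
Reverse complement of the reverse primer's last 7 bases: ATTATCT; its first k bases are the reverse complement of the reverse primer's last k bases, so a perfect k-base overlap needs the forward primer's last k bases to equal them.
Comparing (forward last k vs required): k=1: T vs A ✗; k=2: TT vs AT ✗; k=3: CTT vs ATT ✗; k=4: ACTT vs ATTA ✗; k=5: GACTT vs ATTAT ✗; k=6: GGACTT vs ATTATC ✗; k=7: CGGACTT vs ATTATCT ✗.
No overlap length from 1 to 7 is perfect, so the longest perfect 3' overlap is 0.

Longest perfect overlap: 0 complementary base pairs; below the dimer-risk threshold (threshold 3).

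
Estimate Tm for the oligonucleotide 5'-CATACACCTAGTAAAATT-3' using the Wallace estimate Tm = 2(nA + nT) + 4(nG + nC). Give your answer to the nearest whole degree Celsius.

Base counts: A=8, T=5, G=1, C=4 (length 18).
Tm = 2·(8+5) + 4·(1+4) = 2·13 + 4·5 = 26 + 20 = 46°C.

46°C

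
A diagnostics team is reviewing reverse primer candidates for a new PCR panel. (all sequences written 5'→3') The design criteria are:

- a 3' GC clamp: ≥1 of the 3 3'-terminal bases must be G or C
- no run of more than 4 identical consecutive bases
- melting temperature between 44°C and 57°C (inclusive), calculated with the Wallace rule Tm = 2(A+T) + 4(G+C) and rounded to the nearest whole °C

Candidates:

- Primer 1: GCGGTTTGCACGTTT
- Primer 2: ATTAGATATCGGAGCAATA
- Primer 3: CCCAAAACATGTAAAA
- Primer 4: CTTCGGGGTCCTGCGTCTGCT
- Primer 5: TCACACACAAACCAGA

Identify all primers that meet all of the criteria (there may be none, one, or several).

Primer 1 (15 nt, A=1 T=6 G=5 C=3): 3' end TTT has 0 G/C, need ≥1 ✗; longest run = 3 ✓; Tm = 2·7 + 4·8 = 46°C ✓ — fails.
Primer 2 (19 nt, A=8 T=5 G=4 C=2): 3' end ATA has 0 G/C, need ≥1 ✗; longest run = 2 ✓; Tm = 2·13 + 4·6 = 50°C ✓ — fails.
Primer 3 (16 nt, A=9 T=2 G=1 C=4): 3' end AAA has 0 G/C, need ≥1 ✗; longest run = 4 ✓; Tm = 2·11 + 4·5 = 42°C, outside 44–57°C ✗ — fails.
Primer 4 (21 nt, A=0 T=7 G=7 C=7): 3' end GCT has 2 G/C ✓; longest run = 4 ✓; Tm = 2·7 + 4·14 = 70°C, outside 44–57°C ✗ — fails.
Primer 5 (16 nt, A=8 T=1 G=1 C=6): 3' end AGA has 1 G/C ✓; longest run = 3 ✓; Tm = 2·9 + 4·7 = 46°C ✓ — passes.

Primer 5 only.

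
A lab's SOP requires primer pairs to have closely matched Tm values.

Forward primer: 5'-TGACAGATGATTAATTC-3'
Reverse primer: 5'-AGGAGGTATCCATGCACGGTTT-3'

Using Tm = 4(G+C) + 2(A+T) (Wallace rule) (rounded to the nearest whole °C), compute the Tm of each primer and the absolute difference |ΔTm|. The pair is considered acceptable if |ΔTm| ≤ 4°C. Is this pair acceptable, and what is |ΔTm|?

Forward: A=6 T=6 G=3 C=2 → Tm = 2·12 + 4·5 = 44°C.
Reverse: A=5 T=6 G=7 C=4 → Tm = 2·11 + 4·11 = 66°C.
|ΔTm| = |44 − 66| = 22°C, > 4°C.

|ΔTm| = 22°C; the pair is not acceptable.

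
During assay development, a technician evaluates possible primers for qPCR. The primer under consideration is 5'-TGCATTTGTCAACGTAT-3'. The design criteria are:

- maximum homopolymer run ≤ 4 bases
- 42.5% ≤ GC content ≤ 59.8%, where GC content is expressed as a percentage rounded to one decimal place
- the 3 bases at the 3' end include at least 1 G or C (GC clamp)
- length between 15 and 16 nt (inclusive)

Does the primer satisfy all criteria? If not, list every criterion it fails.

Fails: GC content, GC clamp, length.

Base counts: A=4, T=7, G=3, C=3 (length 17).
homopolymer run: longest run = 3 ✓
GC content: GC 6/17 = 35.3%, outside 42.5–59.8% ✗
GC clamp: 3' end TAT has 0 G/C, need ≥1 ✗
length: length 17, outside 15–16 ✗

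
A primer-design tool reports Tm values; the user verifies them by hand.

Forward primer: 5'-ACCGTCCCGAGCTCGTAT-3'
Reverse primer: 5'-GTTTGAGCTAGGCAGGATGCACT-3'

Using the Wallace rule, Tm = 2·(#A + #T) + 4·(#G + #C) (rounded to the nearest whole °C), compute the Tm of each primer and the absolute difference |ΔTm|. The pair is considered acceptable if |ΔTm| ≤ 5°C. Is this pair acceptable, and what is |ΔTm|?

Forward: A=3 T=4 G=4 C=7 → Tm = 2·7 + 4·11 = 58°C.
Reverse: A=5 T=6 G=8 C=4 → Tm = 2·11 + 4·12 = 70°C.
|ΔTm| = |58 − 70| = 12°C, > 5°C.

|ΔTm| = 12°C; the pair is not acceptable.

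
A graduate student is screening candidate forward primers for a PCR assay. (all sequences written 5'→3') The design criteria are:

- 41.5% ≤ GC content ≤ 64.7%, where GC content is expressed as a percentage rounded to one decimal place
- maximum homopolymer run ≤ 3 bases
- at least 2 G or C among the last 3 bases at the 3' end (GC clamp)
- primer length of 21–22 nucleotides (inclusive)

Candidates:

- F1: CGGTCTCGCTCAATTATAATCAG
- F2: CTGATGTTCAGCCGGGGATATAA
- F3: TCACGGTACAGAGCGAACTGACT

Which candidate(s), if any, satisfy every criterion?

F1 (23 nt, A=6 T=7 G=4 C=6): GC 10/23 = 43.5% ✓; longest run = 2 ✓; 3' end CAG has 2 G/C ✓; length 23, outside 21–22 ✗ — fails.
F2 (23 nt, A=6 T=6 G=7 C=4): GC 11/23 = 47.8% ✓; longest run = 4, exceeds 3 ✗; 3' end TAA has 0 G/C, need ≥2 ✗; length 23, outside 21–22 ✗ — fails.
F3 (23 nt, A=7 T=4 G=6 C=6): GC 12/23 = 52.2% ✓; longest run = 2 ✓; 3' end ACT has 1 G/C, need ≥2 ✗; length 23, outside 21–22 ✗ — fails.

None of the candidates satisfy all criteria.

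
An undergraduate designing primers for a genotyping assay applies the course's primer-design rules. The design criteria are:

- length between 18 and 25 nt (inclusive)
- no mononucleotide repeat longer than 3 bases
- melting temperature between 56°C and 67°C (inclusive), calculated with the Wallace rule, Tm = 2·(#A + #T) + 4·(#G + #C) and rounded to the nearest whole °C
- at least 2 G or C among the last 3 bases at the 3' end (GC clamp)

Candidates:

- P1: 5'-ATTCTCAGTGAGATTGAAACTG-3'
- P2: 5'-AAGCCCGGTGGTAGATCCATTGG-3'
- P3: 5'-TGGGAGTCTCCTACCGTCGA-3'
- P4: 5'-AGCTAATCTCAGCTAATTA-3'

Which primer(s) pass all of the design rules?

P1 and P3.

P1 (22 nt, A=7 T=7 G=5 C=3): length 22 ✓; longest run = 3 ✓; Tm = 2·14 + 4·8 = 60°C ✓; 3' end CTG has 2 G/C ✓ — passes.
P2 (23 nt, A=5 T=5 G=8 C=5): length 23 ✓; longest run = 3 ✓; Tm = 2·10 + 4·13 = 72°C, outside 56–67°C ✗; 3' end TGG has 2 G/C ✓ — fails.
P3 (20 nt, A=3 T=5 G=6 C=6): length 20 ✓; longest run = 3 ✓; Tm = 2·8 + 4·12 = 64°C ✓; 3' end CGA has 2 G/C ✓ — passes.
P4 (19 nt, A=7 T=6 G=2 C=4): length 19 ✓; longest run = 2 ✓; Tm = 2·13 + 4·6 = 50°C, outside 56–67°C ✗; 3' end TTA has 0 G/C, need ≥2 ✗ — fails.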